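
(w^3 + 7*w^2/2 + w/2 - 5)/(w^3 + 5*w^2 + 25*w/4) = 2*(w^2 + w - 2)/(w*(2*w + 5))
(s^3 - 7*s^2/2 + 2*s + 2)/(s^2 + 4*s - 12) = (s^2 - 3*s/2 - 1)/(s + 6)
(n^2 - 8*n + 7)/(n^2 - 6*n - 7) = (n - 1)/(n + 1)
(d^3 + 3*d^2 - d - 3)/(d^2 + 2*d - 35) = (d^3 + 3*d^2 - d - 3)/(d^2 + 2*d - 35)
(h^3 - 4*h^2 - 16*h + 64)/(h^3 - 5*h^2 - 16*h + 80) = (h - 4)/(h - 5)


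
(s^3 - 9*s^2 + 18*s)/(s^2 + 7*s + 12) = s*(s^2 - 9*s + 18)/(s^2 + 7*s + 12)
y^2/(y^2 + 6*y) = y/(y + 6)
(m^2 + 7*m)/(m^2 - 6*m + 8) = m*(m + 7)/(m^2 - 6*m + 8)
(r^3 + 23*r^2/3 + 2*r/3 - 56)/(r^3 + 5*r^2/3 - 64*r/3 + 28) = (r + 4)/(r - 2)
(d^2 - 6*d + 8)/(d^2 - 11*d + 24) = (d^2 - 6*d + 8)/(d^2 - 11*d + 24)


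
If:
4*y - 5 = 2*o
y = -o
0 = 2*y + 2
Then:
No Solution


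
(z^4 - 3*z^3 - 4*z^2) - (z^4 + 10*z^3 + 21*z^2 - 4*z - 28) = -13*z^3 - 25*z^2 + 4*z + 28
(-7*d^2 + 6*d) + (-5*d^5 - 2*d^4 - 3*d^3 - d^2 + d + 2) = -5*d^5 - 2*d^4 - 3*d^3 - 8*d^2 + 7*d + 2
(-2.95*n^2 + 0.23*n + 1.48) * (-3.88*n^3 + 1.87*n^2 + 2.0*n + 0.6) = 11.446*n^5 - 6.4089*n^4 - 11.2123*n^3 + 1.4576*n^2 + 3.098*n + 0.888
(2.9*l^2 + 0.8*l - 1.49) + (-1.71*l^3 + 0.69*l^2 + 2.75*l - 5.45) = -1.71*l^3 + 3.59*l^2 + 3.55*l - 6.94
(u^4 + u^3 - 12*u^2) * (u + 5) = u^5 + 6*u^4 - 7*u^3 - 60*u^2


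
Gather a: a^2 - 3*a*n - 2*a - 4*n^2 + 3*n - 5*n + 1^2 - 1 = a^2 + a*(-3*n - 2) - 4*n^2 - 2*n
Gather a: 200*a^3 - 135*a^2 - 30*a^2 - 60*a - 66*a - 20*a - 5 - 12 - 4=200*a^3 - 165*a^2 - 146*a - 21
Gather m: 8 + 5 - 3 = 10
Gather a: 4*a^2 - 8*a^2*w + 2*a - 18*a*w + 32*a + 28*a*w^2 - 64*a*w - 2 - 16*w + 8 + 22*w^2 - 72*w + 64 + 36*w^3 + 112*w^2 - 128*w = a^2*(4 - 8*w) + a*(28*w^2 - 82*w + 34) + 36*w^3 + 134*w^2 - 216*w + 70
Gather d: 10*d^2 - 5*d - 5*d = 10*d^2 - 10*d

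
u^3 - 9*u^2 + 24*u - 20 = (u - 5)*(u - 2)^2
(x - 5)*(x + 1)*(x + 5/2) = x^3 - 3*x^2/2 - 15*x - 25/2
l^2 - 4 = (l - 2)*(l + 2)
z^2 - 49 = (z - 7)*(z + 7)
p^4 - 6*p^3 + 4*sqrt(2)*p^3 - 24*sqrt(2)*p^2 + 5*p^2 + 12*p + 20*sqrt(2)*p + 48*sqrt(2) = (p - 4)*(p - 3)*(p + 1)*(p + 4*sqrt(2))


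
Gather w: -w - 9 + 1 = -w - 8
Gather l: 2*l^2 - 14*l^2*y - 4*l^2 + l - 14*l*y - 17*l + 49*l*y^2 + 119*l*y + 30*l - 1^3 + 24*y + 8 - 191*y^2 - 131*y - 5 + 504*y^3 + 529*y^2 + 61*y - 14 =l^2*(-14*y - 2) + l*(49*y^2 + 105*y + 14) + 504*y^3 + 338*y^2 - 46*y - 12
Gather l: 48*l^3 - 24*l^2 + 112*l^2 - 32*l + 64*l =48*l^3 + 88*l^2 + 32*l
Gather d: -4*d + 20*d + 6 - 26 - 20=16*d - 40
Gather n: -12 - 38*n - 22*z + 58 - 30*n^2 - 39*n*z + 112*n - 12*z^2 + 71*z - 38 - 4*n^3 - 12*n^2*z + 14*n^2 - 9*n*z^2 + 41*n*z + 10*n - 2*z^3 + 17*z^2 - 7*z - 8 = -4*n^3 + n^2*(-12*z - 16) + n*(-9*z^2 + 2*z + 84) - 2*z^3 + 5*z^2 + 42*z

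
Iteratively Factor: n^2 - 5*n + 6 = (n - 2)*(n - 3)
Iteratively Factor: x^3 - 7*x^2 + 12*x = (x)*(x^2 - 7*x + 12) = x*(x - 4)*(x - 3)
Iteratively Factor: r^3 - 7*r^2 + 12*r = (r)*(r^2 - 7*r + 12) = r*(r - 4)*(r - 3)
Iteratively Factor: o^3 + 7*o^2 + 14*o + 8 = (o + 2)*(o^2 + 5*o + 4) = (o + 1)*(o + 2)*(o + 4)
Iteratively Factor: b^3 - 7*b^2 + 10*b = (b - 5)*(b^2 - 2*b) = (b - 5)*(b - 2)*(b)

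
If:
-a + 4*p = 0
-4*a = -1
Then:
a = 1/4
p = 1/16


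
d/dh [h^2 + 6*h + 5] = 2*h + 6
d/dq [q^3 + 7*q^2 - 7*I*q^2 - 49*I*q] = 3*q^2 + 14*q*(1 - I) - 49*I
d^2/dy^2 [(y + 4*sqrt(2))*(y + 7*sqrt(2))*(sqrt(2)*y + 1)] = 6*sqrt(2)*y + 46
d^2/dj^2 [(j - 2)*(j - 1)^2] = 6*j - 8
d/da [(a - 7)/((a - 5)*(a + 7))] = (-a^2 + 14*a - 21)/(a^4 + 4*a^3 - 66*a^2 - 140*a + 1225)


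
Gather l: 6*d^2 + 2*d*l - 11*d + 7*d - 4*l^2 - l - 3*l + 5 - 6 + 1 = 6*d^2 - 4*d - 4*l^2 + l*(2*d - 4)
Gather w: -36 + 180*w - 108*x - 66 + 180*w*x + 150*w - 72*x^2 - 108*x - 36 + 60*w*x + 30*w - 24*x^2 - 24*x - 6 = w*(240*x + 360) - 96*x^2 - 240*x - 144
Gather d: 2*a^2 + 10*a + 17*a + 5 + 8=2*a^2 + 27*a + 13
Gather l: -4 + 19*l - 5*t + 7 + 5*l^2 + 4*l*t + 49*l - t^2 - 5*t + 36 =5*l^2 + l*(4*t + 68) - t^2 - 10*t + 39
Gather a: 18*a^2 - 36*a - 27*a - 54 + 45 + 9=18*a^2 - 63*a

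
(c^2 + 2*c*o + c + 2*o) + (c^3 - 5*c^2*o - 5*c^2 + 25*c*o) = c^3 - 5*c^2*o - 4*c^2 + 27*c*o + c + 2*o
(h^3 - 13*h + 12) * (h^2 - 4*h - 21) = h^5 - 4*h^4 - 34*h^3 + 64*h^2 + 225*h - 252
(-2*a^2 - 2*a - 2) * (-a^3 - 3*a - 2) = 2*a^5 + 2*a^4 + 8*a^3 + 10*a^2 + 10*a + 4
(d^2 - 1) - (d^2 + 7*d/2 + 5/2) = -7*d/2 - 7/2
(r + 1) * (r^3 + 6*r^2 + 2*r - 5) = r^4 + 7*r^3 + 8*r^2 - 3*r - 5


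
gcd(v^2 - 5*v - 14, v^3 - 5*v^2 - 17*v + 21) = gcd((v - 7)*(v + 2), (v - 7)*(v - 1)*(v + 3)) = v - 7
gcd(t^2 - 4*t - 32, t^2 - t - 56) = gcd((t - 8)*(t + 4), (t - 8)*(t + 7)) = t - 8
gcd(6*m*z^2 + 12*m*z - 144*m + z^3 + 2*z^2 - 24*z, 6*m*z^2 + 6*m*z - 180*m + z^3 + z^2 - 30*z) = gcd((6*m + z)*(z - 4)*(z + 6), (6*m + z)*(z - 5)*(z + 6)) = 6*m*z + 36*m + z^2 + 6*z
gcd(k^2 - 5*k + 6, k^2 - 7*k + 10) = k - 2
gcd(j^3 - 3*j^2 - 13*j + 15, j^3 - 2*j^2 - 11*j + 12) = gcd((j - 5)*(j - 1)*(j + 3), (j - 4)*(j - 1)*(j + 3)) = j^2 + 2*j - 3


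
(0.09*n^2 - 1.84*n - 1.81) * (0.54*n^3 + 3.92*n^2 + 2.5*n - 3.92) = 0.0486*n^5 - 0.6408*n^4 - 7.9652*n^3 - 12.048*n^2 + 2.6878*n + 7.0952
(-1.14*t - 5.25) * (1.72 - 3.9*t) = 4.446*t^2 + 18.5142*t - 9.03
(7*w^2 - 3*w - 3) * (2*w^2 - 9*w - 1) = 14*w^4 - 69*w^3 + 14*w^2 + 30*w + 3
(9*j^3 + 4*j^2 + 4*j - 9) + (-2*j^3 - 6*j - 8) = 7*j^3 + 4*j^2 - 2*j - 17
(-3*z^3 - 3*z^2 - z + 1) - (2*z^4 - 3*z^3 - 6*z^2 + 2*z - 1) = -2*z^4 + 3*z^2 - 3*z + 2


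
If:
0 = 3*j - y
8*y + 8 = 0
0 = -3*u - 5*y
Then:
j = -1/3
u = 5/3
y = -1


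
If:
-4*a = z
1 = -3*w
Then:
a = -z/4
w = -1/3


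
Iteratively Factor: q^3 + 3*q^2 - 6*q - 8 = (q + 4)*(q^2 - q - 2) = (q - 2)*(q + 4)*(q + 1)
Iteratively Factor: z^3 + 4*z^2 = (z + 4)*(z^2) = z*(z + 4)*(z)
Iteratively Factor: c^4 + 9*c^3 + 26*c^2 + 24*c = (c + 3)*(c^3 + 6*c^2 + 8*c) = c*(c + 3)*(c^2 + 6*c + 8) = c*(c + 3)*(c + 4)*(c + 2)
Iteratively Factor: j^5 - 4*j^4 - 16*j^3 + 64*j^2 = (j - 4)*(j^4 - 16*j^2) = j*(j - 4)*(j^3 - 16*j) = j*(j - 4)^2*(j^2 + 4*j) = j^2*(j - 4)^2*(j + 4)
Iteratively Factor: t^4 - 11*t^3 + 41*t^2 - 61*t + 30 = (t - 3)*(t^3 - 8*t^2 + 17*t - 10) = (t - 5)*(t - 3)*(t^2 - 3*t + 2) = (t - 5)*(t - 3)*(t - 2)*(t - 1)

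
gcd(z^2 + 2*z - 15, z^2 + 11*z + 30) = z + 5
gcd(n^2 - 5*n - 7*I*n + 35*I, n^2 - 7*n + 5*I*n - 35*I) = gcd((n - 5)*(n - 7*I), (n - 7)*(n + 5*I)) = 1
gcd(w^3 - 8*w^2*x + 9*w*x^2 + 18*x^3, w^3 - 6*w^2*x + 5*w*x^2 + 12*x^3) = -w^2 + 2*w*x + 3*x^2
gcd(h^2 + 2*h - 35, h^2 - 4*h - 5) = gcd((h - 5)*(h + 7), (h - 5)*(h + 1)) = h - 5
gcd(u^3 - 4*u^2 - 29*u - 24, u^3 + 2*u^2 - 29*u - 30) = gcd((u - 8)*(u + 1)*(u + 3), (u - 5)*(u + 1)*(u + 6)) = u + 1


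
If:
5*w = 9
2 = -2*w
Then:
No Solution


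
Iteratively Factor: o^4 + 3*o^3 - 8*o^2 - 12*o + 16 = (o + 2)*(o^3 + o^2 - 10*o + 8) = (o + 2)*(o + 4)*(o^2 - 3*o + 2) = (o - 1)*(o + 2)*(o + 4)*(o - 2)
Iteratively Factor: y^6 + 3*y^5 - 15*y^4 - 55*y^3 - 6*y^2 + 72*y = (y - 1)*(y^5 + 4*y^4 - 11*y^3 - 66*y^2 - 72*y) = y*(y - 1)*(y^4 + 4*y^3 - 11*y^2 - 66*y - 72) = y*(y - 1)*(y + 3)*(y^3 + y^2 - 14*y - 24) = y*(y - 4)*(y - 1)*(y + 3)*(y^2 + 5*y + 6) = y*(y - 4)*(y - 1)*(y + 2)*(y + 3)*(y + 3)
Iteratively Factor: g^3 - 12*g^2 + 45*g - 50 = (g - 5)*(g^2 - 7*g + 10) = (g - 5)^2*(g - 2)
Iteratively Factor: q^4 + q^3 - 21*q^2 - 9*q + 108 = (q - 3)*(q^3 + 4*q^2 - 9*q - 36) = (q - 3)*(q + 3)*(q^2 + q - 12) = (q - 3)*(q + 3)*(q + 4)*(q - 3)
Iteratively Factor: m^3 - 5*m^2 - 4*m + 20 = (m - 2)*(m^2 - 3*m - 10) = (m - 2)*(m + 2)*(m - 5)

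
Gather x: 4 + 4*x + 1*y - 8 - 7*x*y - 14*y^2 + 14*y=x*(4 - 7*y) - 14*y^2 + 15*y - 4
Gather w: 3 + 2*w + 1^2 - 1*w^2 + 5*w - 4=-w^2 + 7*w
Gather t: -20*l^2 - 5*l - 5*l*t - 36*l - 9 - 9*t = -20*l^2 - 41*l + t*(-5*l - 9) - 9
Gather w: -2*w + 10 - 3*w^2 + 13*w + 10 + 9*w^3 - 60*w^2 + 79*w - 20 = 9*w^3 - 63*w^2 + 90*w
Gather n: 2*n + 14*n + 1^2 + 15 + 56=16*n + 72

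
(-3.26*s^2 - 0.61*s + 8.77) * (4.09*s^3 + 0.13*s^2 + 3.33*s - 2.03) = -13.3334*s^5 - 2.9187*s^4 + 24.9342*s^3 + 5.7266*s^2 + 30.4424*s - 17.8031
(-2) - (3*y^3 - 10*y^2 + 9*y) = -3*y^3 + 10*y^2 - 9*y - 2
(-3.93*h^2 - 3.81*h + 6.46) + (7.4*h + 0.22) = -3.93*h^2 + 3.59*h + 6.68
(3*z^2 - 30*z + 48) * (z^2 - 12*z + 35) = 3*z^4 - 66*z^3 + 513*z^2 - 1626*z + 1680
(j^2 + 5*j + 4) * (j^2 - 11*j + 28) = j^4 - 6*j^3 - 23*j^2 + 96*j + 112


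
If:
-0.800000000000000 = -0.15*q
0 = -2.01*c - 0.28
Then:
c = -0.14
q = 5.33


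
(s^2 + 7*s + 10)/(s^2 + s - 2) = (s + 5)/(s - 1)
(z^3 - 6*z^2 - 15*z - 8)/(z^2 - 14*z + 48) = (z^2 + 2*z + 1)/(z - 6)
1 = 1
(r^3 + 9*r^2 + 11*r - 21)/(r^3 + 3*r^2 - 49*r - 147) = (r - 1)/(r - 7)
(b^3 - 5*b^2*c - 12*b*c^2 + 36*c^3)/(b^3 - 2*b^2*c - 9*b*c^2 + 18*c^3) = (b - 6*c)/(b - 3*c)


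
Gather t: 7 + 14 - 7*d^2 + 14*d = -7*d^2 + 14*d + 21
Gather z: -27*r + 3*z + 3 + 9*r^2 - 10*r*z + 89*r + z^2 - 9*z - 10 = 9*r^2 + 62*r + z^2 + z*(-10*r - 6) - 7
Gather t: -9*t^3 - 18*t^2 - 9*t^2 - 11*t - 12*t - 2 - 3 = -9*t^3 - 27*t^2 - 23*t - 5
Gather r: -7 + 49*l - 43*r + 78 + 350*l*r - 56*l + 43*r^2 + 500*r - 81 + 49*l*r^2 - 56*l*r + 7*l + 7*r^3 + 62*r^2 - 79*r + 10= 7*r^3 + r^2*(49*l + 105) + r*(294*l + 378)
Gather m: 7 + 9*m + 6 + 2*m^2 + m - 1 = 2*m^2 + 10*m + 12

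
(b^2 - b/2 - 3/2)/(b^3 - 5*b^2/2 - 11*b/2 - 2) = (2*b - 3)/(2*b^2 - 7*b - 4)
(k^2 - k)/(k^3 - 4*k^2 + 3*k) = 1/(k - 3)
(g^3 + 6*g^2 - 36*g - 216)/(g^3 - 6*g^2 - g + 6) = (g^2 + 12*g + 36)/(g^2 - 1)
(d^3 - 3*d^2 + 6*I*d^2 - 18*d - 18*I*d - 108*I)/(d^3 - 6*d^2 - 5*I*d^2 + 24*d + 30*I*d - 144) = (d^2 + d*(3 + 6*I) + 18*I)/(d^2 - 5*I*d + 24)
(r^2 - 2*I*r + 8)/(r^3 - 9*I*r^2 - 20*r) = (r + 2*I)/(r*(r - 5*I))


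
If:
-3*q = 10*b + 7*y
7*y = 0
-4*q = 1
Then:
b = 3/40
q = -1/4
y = 0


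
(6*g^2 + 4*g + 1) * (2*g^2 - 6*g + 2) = 12*g^4 - 28*g^3 - 10*g^2 + 2*g + 2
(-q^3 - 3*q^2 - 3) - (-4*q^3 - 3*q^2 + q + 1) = 3*q^3 - q - 4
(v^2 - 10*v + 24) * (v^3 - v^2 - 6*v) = v^5 - 11*v^4 + 28*v^3 + 36*v^2 - 144*v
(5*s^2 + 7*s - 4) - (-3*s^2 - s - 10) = 8*s^2 + 8*s + 6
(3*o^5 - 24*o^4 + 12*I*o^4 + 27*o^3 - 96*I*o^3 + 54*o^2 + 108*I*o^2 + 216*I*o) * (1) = 3*o^5 - 24*o^4 + 12*I*o^4 + 27*o^3 - 96*I*o^3 + 54*o^2 + 108*I*o^2 + 216*I*o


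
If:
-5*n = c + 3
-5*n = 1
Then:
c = -2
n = -1/5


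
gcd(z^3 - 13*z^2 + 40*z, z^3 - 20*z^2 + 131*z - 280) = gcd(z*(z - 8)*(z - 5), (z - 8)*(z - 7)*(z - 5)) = z^2 - 13*z + 40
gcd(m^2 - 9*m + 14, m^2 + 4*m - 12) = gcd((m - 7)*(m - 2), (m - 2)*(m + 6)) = m - 2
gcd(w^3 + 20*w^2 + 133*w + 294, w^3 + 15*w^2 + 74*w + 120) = w + 6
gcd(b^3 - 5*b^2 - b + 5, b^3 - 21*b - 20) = b^2 - 4*b - 5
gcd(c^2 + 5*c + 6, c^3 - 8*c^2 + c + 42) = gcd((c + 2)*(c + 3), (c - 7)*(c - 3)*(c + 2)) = c + 2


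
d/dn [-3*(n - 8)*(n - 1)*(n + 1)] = -9*n^2 + 48*n + 3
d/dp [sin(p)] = cos(p)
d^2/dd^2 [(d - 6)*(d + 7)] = 2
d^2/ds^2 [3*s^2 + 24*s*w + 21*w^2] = 6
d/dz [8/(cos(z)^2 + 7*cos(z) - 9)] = 8*(2*cos(z) + 7)*sin(z)/(cos(z)^2 + 7*cos(z) - 9)^2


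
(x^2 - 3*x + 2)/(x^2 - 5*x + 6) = (x - 1)/(x - 3)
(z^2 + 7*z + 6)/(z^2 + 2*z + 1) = (z + 6)/(z + 1)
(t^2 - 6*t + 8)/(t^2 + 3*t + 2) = (t^2 - 6*t + 8)/(t^2 + 3*t + 2)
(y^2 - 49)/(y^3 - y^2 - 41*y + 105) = (y - 7)/(y^2 - 8*y + 15)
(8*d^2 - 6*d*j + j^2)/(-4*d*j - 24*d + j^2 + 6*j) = (-2*d + j)/(j + 6)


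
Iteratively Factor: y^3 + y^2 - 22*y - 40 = (y + 2)*(y^2 - y - 20) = (y + 2)*(y + 4)*(y - 5)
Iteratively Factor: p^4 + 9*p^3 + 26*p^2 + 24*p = (p + 4)*(p^3 + 5*p^2 + 6*p) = (p + 3)*(p + 4)*(p^2 + 2*p) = (p + 2)*(p + 3)*(p + 4)*(p)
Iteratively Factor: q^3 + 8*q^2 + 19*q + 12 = (q + 1)*(q^2 + 7*q + 12) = (q + 1)*(q + 4)*(q + 3)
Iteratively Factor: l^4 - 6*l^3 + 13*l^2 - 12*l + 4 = (l - 2)*(l^3 - 4*l^2 + 5*l - 2) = (l - 2)*(l - 1)*(l^2 - 3*l + 2) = (l - 2)*(l - 1)^2*(l - 2)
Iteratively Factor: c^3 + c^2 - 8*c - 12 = (c - 3)*(c^2 + 4*c + 4) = (c - 3)*(c + 2)*(c + 2)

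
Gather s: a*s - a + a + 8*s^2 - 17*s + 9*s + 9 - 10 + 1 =8*s^2 + s*(a - 8)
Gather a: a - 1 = a - 1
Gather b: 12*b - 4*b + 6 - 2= 8*b + 4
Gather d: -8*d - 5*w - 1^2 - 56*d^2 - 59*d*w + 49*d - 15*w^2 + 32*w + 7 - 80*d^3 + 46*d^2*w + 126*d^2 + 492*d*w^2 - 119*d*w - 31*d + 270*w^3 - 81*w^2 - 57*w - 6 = -80*d^3 + d^2*(46*w + 70) + d*(492*w^2 - 178*w + 10) + 270*w^3 - 96*w^2 - 30*w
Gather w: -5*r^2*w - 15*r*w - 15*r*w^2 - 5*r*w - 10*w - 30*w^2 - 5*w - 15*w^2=w^2*(-15*r - 45) + w*(-5*r^2 - 20*r - 15)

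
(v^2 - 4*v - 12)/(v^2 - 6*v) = (v + 2)/v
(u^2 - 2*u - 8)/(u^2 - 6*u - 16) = (u - 4)/(u - 8)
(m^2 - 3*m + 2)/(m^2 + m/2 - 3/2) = 2*(m - 2)/(2*m + 3)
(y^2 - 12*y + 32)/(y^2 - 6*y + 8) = (y - 8)/(y - 2)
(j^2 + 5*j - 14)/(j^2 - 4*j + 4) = (j + 7)/(j - 2)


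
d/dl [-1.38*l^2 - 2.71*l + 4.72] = -2.76*l - 2.71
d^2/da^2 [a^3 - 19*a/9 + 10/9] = 6*a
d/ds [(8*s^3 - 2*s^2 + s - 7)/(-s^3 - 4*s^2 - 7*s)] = (-34*s^4 - 110*s^3 - 3*s^2 - 56*s - 49)/(s^2*(s^4 + 8*s^3 + 30*s^2 + 56*s + 49))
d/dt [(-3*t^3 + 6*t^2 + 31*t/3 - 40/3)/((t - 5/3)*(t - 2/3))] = 3*(-81*t^4 + 378*t^3 - 927*t^2 + 1080*t - 530)/(81*t^4 - 378*t^3 + 621*t^2 - 420*t + 100)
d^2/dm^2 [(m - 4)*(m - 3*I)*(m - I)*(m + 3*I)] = 12*m^2 + 6*m*(-4 - I) + 18 + 8*I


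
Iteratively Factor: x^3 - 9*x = (x + 3)*(x^2 - 3*x) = (x - 3)*(x + 3)*(x)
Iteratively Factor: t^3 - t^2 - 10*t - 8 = (t + 1)*(t^2 - 2*t - 8) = (t - 4)*(t + 1)*(t + 2)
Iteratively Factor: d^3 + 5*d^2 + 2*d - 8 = (d - 1)*(d^2 + 6*d + 8) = (d - 1)*(d + 2)*(d + 4)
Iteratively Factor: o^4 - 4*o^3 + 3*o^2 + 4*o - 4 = (o + 1)*(o^3 - 5*o^2 + 8*o - 4) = (o - 2)*(o + 1)*(o^2 - 3*o + 2) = (o - 2)^2*(o + 1)*(o - 1)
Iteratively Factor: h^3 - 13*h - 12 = (h - 4)*(h^2 + 4*h + 3) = (h - 4)*(h + 3)*(h + 1)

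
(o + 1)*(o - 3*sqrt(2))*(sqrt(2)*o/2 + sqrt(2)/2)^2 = o^4/2 - 3*sqrt(2)*o^3/2 + 3*o^3/2 - 9*sqrt(2)*o^2/2 + 3*o^2/2 - 9*sqrt(2)*o/2 + o/2 - 3*sqrt(2)/2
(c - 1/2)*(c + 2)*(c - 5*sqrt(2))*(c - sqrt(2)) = c^4 - 6*sqrt(2)*c^3 + 3*c^3/2 - 9*sqrt(2)*c^2 + 9*c^2 + 6*sqrt(2)*c + 15*c - 10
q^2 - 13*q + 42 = (q - 7)*(q - 6)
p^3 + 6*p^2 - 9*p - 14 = (p - 2)*(p + 1)*(p + 7)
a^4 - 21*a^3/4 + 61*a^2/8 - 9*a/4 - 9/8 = (a - 3)*(a - 3/2)*(a - 1)*(a + 1/4)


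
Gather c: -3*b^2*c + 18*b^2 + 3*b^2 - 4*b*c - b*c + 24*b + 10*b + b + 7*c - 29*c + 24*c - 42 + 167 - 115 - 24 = 21*b^2 + 35*b + c*(-3*b^2 - 5*b + 2) - 14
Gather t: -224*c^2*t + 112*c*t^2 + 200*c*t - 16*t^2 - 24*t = t^2*(112*c - 16) + t*(-224*c^2 + 200*c - 24)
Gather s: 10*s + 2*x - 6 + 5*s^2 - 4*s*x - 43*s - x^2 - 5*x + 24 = 5*s^2 + s*(-4*x - 33) - x^2 - 3*x + 18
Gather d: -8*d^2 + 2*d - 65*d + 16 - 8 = -8*d^2 - 63*d + 8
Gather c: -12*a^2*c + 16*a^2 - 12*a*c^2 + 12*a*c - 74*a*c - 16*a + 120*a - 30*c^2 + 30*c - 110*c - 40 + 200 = 16*a^2 + 104*a + c^2*(-12*a - 30) + c*(-12*a^2 - 62*a - 80) + 160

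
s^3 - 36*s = s*(s - 6)*(s + 6)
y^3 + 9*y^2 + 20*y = y*(y + 4)*(y + 5)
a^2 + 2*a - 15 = (a - 3)*(a + 5)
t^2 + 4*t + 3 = (t + 1)*(t + 3)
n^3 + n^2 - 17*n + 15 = (n - 3)*(n - 1)*(n + 5)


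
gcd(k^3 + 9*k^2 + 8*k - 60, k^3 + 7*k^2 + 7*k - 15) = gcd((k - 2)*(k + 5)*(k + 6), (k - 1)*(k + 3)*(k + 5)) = k + 5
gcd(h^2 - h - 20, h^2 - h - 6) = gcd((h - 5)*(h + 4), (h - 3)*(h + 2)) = 1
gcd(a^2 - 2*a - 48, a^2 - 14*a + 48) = a - 8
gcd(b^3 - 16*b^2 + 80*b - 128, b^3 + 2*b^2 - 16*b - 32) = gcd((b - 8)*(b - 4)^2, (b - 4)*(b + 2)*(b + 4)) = b - 4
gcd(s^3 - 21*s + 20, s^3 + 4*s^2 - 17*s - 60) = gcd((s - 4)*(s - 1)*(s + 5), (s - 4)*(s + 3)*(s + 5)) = s^2 + s - 20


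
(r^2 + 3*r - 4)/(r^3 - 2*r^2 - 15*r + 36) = (r - 1)/(r^2 - 6*r + 9)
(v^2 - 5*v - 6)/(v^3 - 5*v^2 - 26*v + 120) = (v + 1)/(v^2 + v - 20)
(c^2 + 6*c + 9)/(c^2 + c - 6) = (c + 3)/(c - 2)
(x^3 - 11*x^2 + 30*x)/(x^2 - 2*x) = (x^2 - 11*x + 30)/(x - 2)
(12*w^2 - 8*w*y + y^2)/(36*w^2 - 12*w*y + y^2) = (-2*w + y)/(-6*w + y)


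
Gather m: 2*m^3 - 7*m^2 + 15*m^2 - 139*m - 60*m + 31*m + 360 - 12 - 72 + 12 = 2*m^3 + 8*m^2 - 168*m + 288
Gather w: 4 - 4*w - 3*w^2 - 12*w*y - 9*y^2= -3*w^2 + w*(-12*y - 4) - 9*y^2 + 4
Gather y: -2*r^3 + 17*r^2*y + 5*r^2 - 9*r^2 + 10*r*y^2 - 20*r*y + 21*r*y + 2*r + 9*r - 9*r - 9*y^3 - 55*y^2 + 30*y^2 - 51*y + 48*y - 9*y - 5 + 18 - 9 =-2*r^3 - 4*r^2 + 2*r - 9*y^3 + y^2*(10*r - 25) + y*(17*r^2 + r - 12) + 4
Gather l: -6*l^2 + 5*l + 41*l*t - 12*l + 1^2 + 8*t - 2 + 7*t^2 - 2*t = -6*l^2 + l*(41*t - 7) + 7*t^2 + 6*t - 1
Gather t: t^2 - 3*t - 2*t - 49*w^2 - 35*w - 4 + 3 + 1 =t^2 - 5*t - 49*w^2 - 35*w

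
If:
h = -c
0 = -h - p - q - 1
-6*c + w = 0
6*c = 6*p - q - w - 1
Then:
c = w/6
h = -w/6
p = 13*w/42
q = -w/7 - 1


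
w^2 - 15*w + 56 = (w - 8)*(w - 7)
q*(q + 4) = q^2 + 4*q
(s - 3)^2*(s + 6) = s^3 - 27*s + 54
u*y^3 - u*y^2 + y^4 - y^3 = y^2*(u + y)*(y - 1)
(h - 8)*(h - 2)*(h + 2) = h^3 - 8*h^2 - 4*h + 32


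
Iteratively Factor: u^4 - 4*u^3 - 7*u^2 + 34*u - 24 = (u + 3)*(u^3 - 7*u^2 + 14*u - 8) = (u - 2)*(u + 3)*(u^2 - 5*u + 4) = (u - 2)*(u - 1)*(u + 3)*(u - 4)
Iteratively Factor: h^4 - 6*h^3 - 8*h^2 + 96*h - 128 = (h - 4)*(h^3 - 2*h^2 - 16*h + 32) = (h - 4)*(h + 4)*(h^2 - 6*h + 8) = (h - 4)^2*(h + 4)*(h - 2)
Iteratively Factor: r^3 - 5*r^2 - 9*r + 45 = (r + 3)*(r^2 - 8*r + 15) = (r - 5)*(r + 3)*(r - 3)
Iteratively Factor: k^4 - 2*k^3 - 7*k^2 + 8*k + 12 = (k + 1)*(k^3 - 3*k^2 - 4*k + 12) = (k - 2)*(k + 1)*(k^2 - k - 6) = (k - 3)*(k - 2)*(k + 1)*(k + 2)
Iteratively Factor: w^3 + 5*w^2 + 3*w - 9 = (w + 3)*(w^2 + 2*w - 3) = (w + 3)^2*(w - 1)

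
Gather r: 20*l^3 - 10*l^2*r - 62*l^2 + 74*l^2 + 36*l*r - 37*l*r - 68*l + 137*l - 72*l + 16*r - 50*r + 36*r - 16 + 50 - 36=20*l^3 + 12*l^2 - 3*l + r*(-10*l^2 - l + 2) - 2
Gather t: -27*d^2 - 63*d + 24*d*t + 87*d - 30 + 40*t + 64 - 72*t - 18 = -27*d^2 + 24*d + t*(24*d - 32) + 16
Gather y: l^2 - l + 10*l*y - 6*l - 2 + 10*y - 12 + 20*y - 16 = l^2 - 7*l + y*(10*l + 30) - 30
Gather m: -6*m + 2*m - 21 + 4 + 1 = -4*m - 16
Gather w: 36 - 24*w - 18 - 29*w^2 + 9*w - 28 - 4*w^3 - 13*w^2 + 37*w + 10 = -4*w^3 - 42*w^2 + 22*w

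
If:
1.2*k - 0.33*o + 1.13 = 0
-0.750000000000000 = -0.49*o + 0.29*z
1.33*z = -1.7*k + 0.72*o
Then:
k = -0.25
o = 2.53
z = 1.68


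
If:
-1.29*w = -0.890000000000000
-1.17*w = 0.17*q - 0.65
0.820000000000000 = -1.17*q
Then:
No Solution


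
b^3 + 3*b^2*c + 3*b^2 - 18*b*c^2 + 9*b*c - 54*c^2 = (b + 3)*(b - 3*c)*(b + 6*c)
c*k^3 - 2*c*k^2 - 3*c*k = k*(k - 3)*(c*k + c)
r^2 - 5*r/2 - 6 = (r - 4)*(r + 3/2)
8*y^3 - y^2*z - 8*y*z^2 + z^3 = (-8*y + z)*(-y + z)*(y + z)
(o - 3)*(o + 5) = o^2 + 2*o - 15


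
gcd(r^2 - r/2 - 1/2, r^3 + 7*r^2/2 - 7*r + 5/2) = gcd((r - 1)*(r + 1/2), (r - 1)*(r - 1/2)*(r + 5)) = r - 1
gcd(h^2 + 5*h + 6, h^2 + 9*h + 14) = h + 2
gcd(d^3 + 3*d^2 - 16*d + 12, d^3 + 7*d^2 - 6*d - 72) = d + 6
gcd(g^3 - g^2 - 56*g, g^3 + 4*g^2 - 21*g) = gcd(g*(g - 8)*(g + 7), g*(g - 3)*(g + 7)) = g^2 + 7*g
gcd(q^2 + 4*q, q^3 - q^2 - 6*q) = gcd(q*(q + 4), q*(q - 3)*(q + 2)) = q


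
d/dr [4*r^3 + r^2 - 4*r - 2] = 12*r^2 + 2*r - 4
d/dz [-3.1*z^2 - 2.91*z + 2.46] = -6.2*z - 2.91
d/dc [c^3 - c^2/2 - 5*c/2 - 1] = 3*c^2 - c - 5/2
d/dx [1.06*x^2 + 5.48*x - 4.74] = 2.12*x + 5.48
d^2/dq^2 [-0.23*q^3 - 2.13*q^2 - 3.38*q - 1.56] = -1.38*q - 4.26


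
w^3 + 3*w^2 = w^2*(w + 3)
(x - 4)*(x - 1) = x^2 - 5*x + 4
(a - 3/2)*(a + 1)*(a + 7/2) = a^3 + 3*a^2 - 13*a/4 - 21/4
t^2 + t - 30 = (t - 5)*(t + 6)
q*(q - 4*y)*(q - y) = q^3 - 5*q^2*y + 4*q*y^2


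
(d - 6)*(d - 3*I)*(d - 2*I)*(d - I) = d^4 - 6*d^3 - 6*I*d^3 - 11*d^2 + 36*I*d^2 + 66*d + 6*I*d - 36*I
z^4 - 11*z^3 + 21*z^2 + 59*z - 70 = (z - 7)*(z - 5)*(z - 1)*(z + 2)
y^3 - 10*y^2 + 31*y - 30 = (y - 5)*(y - 3)*(y - 2)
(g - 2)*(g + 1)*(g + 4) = g^3 + 3*g^2 - 6*g - 8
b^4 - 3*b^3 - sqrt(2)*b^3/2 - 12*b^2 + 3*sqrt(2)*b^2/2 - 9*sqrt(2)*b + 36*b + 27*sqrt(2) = (b - 3)*(b - 3*sqrt(2))*(b + sqrt(2))*(b + 3*sqrt(2)/2)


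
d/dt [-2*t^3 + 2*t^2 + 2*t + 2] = -6*t^2 + 4*t + 2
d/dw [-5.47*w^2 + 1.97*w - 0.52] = 1.97 - 10.94*w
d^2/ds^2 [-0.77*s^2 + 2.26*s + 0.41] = -1.54000000000000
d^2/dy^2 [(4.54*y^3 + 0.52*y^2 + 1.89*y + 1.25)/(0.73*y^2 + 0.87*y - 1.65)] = (-3.5527136788005e-15*y^4 + 19.16337*y^3 - 31.34823*y^2 + 92.58318*y + 13.16109)/(0.389017*y^6 + 1.390869*y^5 - 0.980243999999999*y^4 - 5.628987*y^3 + 2.21562*y^2 + 7.105725*y - 4.492125)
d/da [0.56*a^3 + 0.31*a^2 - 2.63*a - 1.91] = 1.68*a^2 + 0.62*a - 2.63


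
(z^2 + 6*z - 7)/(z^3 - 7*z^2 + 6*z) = (z + 7)/(z*(z - 6))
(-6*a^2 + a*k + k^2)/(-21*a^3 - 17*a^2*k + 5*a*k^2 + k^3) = (6*a^2 - a*k - k^2)/(21*a^3 + 17*a^2*k - 5*a*k^2 - k^3)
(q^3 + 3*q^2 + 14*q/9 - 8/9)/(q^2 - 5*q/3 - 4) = (3*q^2 + 5*q - 2)/(3*(q - 3))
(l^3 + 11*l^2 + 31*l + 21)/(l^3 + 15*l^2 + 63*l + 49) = (l + 3)/(l + 7)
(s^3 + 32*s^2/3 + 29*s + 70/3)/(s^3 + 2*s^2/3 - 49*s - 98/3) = (3*s^2 + 11*s + 10)/(3*s^2 - 19*s - 14)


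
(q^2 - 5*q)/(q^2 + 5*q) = (q - 5)/(q + 5)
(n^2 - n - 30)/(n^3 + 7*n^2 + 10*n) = (n - 6)/(n*(n + 2))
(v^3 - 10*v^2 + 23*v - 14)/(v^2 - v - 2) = (v^2 - 8*v + 7)/(v + 1)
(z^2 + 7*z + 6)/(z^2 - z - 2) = (z + 6)/(z - 2)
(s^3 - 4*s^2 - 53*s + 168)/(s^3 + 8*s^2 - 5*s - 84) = (s - 8)/(s + 4)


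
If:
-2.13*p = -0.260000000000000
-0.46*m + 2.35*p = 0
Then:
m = 0.62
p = 0.12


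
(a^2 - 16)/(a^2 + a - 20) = (a + 4)/(a + 5)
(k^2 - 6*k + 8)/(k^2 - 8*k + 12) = (k - 4)/(k - 6)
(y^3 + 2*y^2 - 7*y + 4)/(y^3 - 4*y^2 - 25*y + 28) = (y - 1)/(y - 7)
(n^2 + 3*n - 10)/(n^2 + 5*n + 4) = (n^2 + 3*n - 10)/(n^2 + 5*n + 4)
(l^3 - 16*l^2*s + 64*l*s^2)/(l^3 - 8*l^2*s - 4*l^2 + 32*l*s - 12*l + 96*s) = l*(l - 8*s)/(l^2 - 4*l - 12)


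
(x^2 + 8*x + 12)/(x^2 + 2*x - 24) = (x + 2)/(x - 4)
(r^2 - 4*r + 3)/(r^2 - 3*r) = (r - 1)/r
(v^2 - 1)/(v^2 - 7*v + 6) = (v + 1)/(v - 6)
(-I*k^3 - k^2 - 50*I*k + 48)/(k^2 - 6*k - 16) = (I*k^3 + k^2 + 50*I*k - 48)/(-k^2 + 6*k + 16)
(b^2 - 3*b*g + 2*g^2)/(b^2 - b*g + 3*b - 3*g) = (b - 2*g)/(b + 3)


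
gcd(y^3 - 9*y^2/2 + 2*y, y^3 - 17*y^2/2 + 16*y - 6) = y - 1/2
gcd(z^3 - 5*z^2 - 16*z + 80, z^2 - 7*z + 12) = z - 4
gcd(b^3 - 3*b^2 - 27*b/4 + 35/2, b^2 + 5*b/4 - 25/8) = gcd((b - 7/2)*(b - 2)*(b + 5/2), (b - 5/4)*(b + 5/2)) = b + 5/2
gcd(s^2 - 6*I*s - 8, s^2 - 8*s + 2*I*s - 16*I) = 1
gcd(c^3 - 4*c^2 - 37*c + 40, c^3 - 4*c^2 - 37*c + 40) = c^3 - 4*c^2 - 37*c + 40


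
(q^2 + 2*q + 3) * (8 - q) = -q^3 + 6*q^2 + 13*q + 24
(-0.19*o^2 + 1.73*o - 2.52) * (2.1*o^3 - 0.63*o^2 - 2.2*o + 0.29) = -0.399*o^5 + 3.7527*o^4 - 5.9639*o^3 - 2.2735*o^2 + 6.0457*o - 0.7308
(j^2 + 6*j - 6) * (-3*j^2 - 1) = -3*j^4 - 18*j^3 + 17*j^2 - 6*j + 6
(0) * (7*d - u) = 0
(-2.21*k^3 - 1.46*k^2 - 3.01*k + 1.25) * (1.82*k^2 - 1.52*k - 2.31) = -4.0222*k^5 + 0.702*k^4 + 1.8461*k^3 + 10.2228*k^2 + 5.0531*k - 2.8875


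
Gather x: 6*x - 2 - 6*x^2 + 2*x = -6*x^2 + 8*x - 2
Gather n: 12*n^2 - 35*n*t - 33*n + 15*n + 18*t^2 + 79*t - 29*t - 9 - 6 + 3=12*n^2 + n*(-35*t - 18) + 18*t^2 + 50*t - 12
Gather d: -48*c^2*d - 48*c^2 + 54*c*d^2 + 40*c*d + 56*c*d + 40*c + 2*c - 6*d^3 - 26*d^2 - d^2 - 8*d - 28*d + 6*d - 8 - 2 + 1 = -48*c^2 + 42*c - 6*d^3 + d^2*(54*c - 27) + d*(-48*c^2 + 96*c - 30) - 9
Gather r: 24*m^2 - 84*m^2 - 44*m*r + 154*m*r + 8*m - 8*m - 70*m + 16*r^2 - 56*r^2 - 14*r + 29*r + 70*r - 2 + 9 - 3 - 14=-60*m^2 - 70*m - 40*r^2 + r*(110*m + 85) - 10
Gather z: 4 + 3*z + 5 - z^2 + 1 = -z^2 + 3*z + 10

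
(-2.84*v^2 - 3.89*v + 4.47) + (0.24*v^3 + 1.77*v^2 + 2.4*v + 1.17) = 0.24*v^3 - 1.07*v^2 - 1.49*v + 5.64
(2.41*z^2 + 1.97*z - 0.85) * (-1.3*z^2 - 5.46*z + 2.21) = -3.133*z^4 - 15.7196*z^3 - 4.3251*z^2 + 8.9947*z - 1.8785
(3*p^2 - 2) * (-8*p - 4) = -24*p^3 - 12*p^2 + 16*p + 8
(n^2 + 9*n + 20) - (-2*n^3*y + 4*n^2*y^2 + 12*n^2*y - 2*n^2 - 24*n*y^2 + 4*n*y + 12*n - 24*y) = 2*n^3*y - 4*n^2*y^2 - 12*n^2*y + 3*n^2 + 24*n*y^2 - 4*n*y - 3*n + 24*y + 20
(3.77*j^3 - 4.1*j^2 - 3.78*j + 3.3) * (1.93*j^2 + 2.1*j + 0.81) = 7.2761*j^5 + 0.00400000000000134*j^4 - 12.8517*j^3 - 4.89*j^2 + 3.8682*j + 2.673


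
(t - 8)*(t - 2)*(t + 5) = t^3 - 5*t^2 - 34*t + 80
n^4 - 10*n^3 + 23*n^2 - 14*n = n*(n - 7)*(n - 2)*(n - 1)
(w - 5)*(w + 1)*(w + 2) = w^3 - 2*w^2 - 13*w - 10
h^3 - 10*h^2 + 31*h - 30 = (h - 5)*(h - 3)*(h - 2)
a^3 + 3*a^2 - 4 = (a - 1)*(a + 2)^2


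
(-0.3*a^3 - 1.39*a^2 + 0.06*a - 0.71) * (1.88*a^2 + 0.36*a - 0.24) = -0.564*a^5 - 2.7212*a^4 - 0.3156*a^3 - 0.9796*a^2 - 0.27*a + 0.1704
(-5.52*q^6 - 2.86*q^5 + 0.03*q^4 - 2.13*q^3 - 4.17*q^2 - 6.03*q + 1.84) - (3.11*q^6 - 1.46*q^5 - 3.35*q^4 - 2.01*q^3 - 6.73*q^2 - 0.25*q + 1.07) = -8.63*q^6 - 1.4*q^5 + 3.38*q^4 - 0.12*q^3 + 2.56*q^2 - 5.78*q + 0.77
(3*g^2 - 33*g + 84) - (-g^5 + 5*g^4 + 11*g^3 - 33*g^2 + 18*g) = g^5 - 5*g^4 - 11*g^3 + 36*g^2 - 51*g + 84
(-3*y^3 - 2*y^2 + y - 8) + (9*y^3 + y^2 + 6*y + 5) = 6*y^3 - y^2 + 7*y - 3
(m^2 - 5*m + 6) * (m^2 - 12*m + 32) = m^4 - 17*m^3 + 98*m^2 - 232*m + 192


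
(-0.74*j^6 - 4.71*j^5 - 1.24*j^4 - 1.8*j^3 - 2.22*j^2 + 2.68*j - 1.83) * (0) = 0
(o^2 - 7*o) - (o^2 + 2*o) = -9*o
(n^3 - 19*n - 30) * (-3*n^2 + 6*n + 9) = -3*n^5 + 6*n^4 + 66*n^3 - 24*n^2 - 351*n - 270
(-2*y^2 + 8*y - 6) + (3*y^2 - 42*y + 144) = y^2 - 34*y + 138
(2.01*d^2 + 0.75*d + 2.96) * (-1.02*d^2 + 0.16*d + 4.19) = -2.0502*d^4 - 0.4434*d^3 + 5.5227*d^2 + 3.6161*d + 12.4024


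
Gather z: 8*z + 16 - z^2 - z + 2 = -z^2 + 7*z + 18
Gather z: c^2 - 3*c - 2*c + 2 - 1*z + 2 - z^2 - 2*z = c^2 - 5*c - z^2 - 3*z + 4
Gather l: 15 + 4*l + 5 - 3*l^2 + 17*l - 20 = -3*l^2 + 21*l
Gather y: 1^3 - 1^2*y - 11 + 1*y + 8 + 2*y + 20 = 2*y + 18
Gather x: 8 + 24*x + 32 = 24*x + 40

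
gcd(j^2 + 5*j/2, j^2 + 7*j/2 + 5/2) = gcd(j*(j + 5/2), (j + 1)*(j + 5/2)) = j + 5/2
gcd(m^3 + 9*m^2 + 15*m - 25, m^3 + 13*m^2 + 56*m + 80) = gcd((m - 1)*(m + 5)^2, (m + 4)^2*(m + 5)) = m + 5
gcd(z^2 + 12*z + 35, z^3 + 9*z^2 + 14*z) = z + 7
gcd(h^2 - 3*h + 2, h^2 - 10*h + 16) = h - 2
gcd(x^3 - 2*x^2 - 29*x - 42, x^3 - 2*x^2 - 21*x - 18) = x + 3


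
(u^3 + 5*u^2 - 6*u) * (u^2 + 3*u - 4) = u^5 + 8*u^4 + 5*u^3 - 38*u^2 + 24*u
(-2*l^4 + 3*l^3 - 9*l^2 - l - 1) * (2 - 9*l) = 18*l^5 - 31*l^4 + 87*l^3 - 9*l^2 + 7*l - 2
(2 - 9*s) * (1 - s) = 9*s^2 - 11*s + 2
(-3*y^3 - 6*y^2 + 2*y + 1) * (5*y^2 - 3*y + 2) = -15*y^5 - 21*y^4 + 22*y^3 - 13*y^2 + y + 2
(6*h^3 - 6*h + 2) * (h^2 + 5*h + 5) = 6*h^5 + 30*h^4 + 24*h^3 - 28*h^2 - 20*h + 10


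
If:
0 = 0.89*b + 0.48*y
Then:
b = -0.539325842696629*y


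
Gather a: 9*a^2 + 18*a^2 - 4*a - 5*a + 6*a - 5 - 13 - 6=27*a^2 - 3*a - 24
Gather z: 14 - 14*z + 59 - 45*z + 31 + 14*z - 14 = 90 - 45*z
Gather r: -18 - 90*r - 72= -90*r - 90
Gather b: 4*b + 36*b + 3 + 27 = 40*b + 30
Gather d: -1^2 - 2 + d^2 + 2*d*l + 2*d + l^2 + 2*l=d^2 + d*(2*l + 2) + l^2 + 2*l - 3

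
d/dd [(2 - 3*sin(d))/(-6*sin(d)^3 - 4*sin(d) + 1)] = (-36*sin(d)^3 + 36*sin(d)^2 + 5)*cos(d)/(6*sin(d)^3 + 4*sin(d) - 1)^2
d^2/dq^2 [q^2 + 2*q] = 2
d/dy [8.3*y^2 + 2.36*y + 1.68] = 16.6*y + 2.36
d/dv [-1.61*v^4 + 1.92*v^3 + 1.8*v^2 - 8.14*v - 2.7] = -6.44*v^3 + 5.76*v^2 + 3.6*v - 8.14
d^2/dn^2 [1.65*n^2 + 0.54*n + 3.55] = 3.30000000000000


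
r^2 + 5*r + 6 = (r + 2)*(r + 3)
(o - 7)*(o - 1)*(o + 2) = o^3 - 6*o^2 - 9*o + 14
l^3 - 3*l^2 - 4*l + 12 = (l - 3)*(l - 2)*(l + 2)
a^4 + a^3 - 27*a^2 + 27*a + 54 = (a - 3)^2*(a + 1)*(a + 6)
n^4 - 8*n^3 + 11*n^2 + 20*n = n*(n - 5)*(n - 4)*(n + 1)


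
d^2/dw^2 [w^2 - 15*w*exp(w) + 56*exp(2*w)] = -15*w*exp(w) + 224*exp(2*w) - 30*exp(w) + 2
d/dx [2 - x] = -1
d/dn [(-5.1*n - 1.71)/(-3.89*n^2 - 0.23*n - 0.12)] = (-19.839*n^2 - 13.3038*n + 0.2187)/(15.1321*n^4 + 1.7894*n^3 + 0.9865*n^2 + 0.0552*n + 0.0144)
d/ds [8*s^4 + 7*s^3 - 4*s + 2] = 32*s^3 + 21*s^2 - 4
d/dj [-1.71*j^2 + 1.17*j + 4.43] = 1.17 - 3.42*j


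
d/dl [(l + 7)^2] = 2*l + 14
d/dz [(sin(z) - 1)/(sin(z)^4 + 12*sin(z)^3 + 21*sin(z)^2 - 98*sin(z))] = (-3*sin(z)^3 + sin(z)^2 + 8*sin(z) - 14)*cos(z)/((sin(z) - 2)^2*(sin(z) + 7)^3*sin(z)^2)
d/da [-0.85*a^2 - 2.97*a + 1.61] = -1.7*a - 2.97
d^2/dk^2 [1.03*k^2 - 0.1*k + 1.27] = 2.06000000000000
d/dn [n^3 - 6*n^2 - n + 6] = 3*n^2 - 12*n - 1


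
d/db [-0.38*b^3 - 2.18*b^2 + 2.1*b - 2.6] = -1.14*b^2 - 4.36*b + 2.1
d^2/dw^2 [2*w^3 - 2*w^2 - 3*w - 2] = 12*w - 4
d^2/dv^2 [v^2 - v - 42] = 2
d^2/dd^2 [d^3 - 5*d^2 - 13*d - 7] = 6*d - 10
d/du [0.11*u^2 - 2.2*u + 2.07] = 0.22*u - 2.2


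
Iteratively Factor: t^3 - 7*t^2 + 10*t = (t)*(t^2 - 7*t + 10) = t*(t - 5)*(t - 2)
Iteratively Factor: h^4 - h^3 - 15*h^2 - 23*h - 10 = (h + 2)*(h^3 - 3*h^2 - 9*h - 5) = (h + 1)*(h + 2)*(h^2 - 4*h - 5) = (h - 5)*(h + 1)*(h + 2)*(h + 1)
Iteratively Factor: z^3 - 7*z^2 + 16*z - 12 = (z - 3)*(z^2 - 4*z + 4) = (z - 3)*(z - 2)*(z - 2)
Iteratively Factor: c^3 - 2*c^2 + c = (c - 1)*(c^2 - c) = c*(c - 1)*(c - 1)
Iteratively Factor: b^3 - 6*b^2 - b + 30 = (b + 2)*(b^2 - 8*b + 15) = (b - 3)*(b + 2)*(b - 5)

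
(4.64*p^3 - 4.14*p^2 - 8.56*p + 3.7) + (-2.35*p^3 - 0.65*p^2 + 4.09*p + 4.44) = 2.29*p^3 - 4.79*p^2 - 4.47*p + 8.14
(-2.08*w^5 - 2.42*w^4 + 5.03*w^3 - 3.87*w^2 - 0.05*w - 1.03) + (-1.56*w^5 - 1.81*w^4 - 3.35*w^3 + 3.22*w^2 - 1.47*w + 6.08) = -3.64*w^5 - 4.23*w^4 + 1.68*w^3 - 0.65*w^2 - 1.52*w + 5.05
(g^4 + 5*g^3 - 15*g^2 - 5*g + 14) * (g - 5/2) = g^5 + 5*g^4/2 - 55*g^3/2 + 65*g^2/2 + 53*g/2 - 35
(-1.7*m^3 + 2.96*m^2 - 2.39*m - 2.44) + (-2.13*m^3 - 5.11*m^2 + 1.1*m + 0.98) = -3.83*m^3 - 2.15*m^2 - 1.29*m - 1.46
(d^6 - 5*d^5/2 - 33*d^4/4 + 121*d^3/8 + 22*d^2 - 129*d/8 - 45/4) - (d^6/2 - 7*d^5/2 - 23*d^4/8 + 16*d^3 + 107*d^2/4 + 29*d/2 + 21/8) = d^6/2 + d^5 - 43*d^4/8 - 7*d^3/8 - 19*d^2/4 - 245*d/8 - 111/8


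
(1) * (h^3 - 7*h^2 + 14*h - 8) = h^3 - 7*h^2 + 14*h - 8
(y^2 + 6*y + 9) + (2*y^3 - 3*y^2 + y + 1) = 2*y^3 - 2*y^2 + 7*y + 10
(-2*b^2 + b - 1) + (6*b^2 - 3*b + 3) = 4*b^2 - 2*b + 2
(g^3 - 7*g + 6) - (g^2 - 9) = g^3 - g^2 - 7*g + 15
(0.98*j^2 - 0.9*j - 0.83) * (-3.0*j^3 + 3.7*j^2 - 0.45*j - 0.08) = -2.94*j^5 + 6.326*j^4 - 1.281*j^3 - 2.7444*j^2 + 0.4455*j + 0.0664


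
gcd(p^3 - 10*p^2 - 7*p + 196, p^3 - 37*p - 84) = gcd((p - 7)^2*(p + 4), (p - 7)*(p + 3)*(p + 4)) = p^2 - 3*p - 28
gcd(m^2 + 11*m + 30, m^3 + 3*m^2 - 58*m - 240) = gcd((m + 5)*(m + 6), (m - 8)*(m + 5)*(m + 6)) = m^2 + 11*m + 30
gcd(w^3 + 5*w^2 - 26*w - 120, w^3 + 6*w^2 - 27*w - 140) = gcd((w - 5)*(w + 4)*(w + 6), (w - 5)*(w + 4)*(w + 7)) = w^2 - w - 20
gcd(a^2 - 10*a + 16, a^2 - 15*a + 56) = a - 8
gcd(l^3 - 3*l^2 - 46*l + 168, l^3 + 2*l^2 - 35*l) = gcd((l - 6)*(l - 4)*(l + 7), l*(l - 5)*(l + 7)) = l + 7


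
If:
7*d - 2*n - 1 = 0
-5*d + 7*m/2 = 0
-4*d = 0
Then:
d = 0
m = 0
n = -1/2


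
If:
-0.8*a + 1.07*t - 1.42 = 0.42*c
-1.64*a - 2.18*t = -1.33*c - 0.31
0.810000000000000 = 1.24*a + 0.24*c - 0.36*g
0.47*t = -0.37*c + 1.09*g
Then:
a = 0.47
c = 8.66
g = 5.13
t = 5.07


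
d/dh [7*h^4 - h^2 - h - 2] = 28*h^3 - 2*h - 1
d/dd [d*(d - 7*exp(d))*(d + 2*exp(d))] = -5*d^2*exp(d) + 3*d^2 - 28*d*exp(2*d) - 10*d*exp(d) - 14*exp(2*d)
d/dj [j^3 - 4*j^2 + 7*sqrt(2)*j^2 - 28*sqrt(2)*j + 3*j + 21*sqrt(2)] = 3*j^2 - 8*j + 14*sqrt(2)*j - 28*sqrt(2) + 3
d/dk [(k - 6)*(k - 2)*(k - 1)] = 3*k^2 - 18*k + 20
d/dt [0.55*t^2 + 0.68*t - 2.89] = 1.1*t + 0.68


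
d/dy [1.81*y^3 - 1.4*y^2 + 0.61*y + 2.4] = 5.43*y^2 - 2.8*y + 0.61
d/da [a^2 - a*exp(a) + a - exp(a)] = -a*exp(a) + 2*a - 2*exp(a) + 1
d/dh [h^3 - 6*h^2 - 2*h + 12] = 3*h^2 - 12*h - 2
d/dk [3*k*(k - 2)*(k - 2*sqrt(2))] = 9*k^2 - 12*sqrt(2)*k - 12*k + 12*sqrt(2)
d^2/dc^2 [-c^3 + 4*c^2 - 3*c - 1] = 8 - 6*c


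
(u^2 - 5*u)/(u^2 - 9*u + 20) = u/(u - 4)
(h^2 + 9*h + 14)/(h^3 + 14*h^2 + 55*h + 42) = (h + 2)/(h^2 + 7*h + 6)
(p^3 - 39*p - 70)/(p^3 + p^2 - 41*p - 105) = (p + 2)/(p + 3)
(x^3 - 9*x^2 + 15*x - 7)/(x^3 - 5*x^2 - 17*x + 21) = (x - 1)/(x + 3)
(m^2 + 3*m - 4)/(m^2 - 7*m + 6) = (m + 4)/(m - 6)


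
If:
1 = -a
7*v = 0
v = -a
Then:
No Solution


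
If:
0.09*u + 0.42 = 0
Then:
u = -4.67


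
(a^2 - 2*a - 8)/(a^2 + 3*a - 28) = (a + 2)/(a + 7)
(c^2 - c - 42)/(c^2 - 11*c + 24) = (c^2 - c - 42)/(c^2 - 11*c + 24)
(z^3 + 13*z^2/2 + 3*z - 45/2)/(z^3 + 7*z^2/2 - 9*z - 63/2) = (2*z^2 + 7*z - 15)/(2*z^2 + z - 21)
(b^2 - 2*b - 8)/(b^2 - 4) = (b - 4)/(b - 2)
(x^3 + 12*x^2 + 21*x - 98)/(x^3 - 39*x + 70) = (x + 7)/(x - 5)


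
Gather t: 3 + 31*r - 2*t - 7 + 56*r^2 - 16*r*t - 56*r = 56*r^2 - 25*r + t*(-16*r - 2) - 4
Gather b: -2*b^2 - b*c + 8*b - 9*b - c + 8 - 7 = -2*b^2 + b*(-c - 1) - c + 1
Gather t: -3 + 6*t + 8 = 6*t + 5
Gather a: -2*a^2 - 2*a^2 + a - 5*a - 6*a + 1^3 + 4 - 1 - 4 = -4*a^2 - 10*a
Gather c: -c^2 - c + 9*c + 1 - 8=-c^2 + 8*c - 7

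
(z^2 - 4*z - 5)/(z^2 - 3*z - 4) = (z - 5)/(z - 4)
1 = 1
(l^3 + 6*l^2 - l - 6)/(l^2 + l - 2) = (l^2 + 7*l + 6)/(l + 2)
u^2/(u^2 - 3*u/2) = 2*u/(2*u - 3)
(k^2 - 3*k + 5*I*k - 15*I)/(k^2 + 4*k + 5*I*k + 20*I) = (k - 3)/(k + 4)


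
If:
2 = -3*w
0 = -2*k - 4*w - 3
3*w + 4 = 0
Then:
No Solution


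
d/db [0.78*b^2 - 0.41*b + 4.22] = 1.56*b - 0.41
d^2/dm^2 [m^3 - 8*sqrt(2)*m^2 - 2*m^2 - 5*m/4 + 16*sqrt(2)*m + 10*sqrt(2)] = 6*m - 16*sqrt(2) - 4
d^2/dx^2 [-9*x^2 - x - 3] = -18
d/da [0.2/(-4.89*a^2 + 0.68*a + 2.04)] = (1.956*a - 0.136)/(-4.89*a^2 + 0.68*a + 2.04)^2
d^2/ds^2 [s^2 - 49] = 2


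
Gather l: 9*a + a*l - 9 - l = 9*a + l*(a - 1) - 9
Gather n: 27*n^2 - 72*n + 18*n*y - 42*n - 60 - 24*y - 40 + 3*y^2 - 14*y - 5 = 27*n^2 + n*(18*y - 114) + 3*y^2 - 38*y - 105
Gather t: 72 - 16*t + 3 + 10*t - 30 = 45 - 6*t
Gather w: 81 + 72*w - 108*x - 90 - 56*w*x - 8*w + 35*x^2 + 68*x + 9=w*(64 - 56*x) + 35*x^2 - 40*x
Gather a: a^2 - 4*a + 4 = a^2 - 4*a + 4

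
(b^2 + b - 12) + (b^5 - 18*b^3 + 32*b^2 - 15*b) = b^5 - 18*b^3 + 33*b^2 - 14*b - 12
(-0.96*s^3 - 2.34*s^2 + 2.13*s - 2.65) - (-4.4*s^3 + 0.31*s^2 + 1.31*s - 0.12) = 3.44*s^3 - 2.65*s^2 + 0.82*s - 2.53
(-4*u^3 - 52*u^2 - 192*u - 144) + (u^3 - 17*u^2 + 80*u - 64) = -3*u^3 - 69*u^2 - 112*u - 208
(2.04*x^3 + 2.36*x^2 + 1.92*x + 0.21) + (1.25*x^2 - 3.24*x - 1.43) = 2.04*x^3 + 3.61*x^2 - 1.32*x - 1.22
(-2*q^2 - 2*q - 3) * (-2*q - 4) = 4*q^3 + 12*q^2 + 14*q + 12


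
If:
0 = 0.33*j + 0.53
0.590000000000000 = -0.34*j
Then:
No Solution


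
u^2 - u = u*(u - 1)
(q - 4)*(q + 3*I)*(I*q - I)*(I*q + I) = -q^4 + 4*q^3 - 3*I*q^3 + q^2 + 12*I*q^2 - 4*q + 3*I*q - 12*I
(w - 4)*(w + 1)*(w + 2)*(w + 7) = w^4 + 6*w^3 - 17*w^2 - 78*w - 56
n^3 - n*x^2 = n*(n - x)*(n + x)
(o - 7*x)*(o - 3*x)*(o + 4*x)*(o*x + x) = o^4*x - 6*o^3*x^2 + o^3*x - 19*o^2*x^3 - 6*o^2*x^2 + 84*o*x^4 - 19*o*x^3 + 84*x^4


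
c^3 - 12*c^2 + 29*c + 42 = (c - 7)*(c - 6)*(c + 1)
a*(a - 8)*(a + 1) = a^3 - 7*a^2 - 8*a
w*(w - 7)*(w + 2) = w^3 - 5*w^2 - 14*w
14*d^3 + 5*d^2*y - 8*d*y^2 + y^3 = (-7*d + y)*(-2*d + y)*(d + y)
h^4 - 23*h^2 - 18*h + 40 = (h - 5)*(h - 1)*(h + 2)*(h + 4)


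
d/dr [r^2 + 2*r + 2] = 2*r + 2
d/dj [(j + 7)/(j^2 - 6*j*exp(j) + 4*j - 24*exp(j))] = (j^2 - 6*j*exp(j) + 4*j + 2*(j + 7)*(3*j*exp(j) - j + 15*exp(j) - 2) - 24*exp(j))/(j^2 - 6*j*exp(j) + 4*j - 24*exp(j))^2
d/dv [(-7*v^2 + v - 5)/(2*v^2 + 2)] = (-v^2 - 4*v + 1)/(2*(v^4 + 2*v^2 + 1))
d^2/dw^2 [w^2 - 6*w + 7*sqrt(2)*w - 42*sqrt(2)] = 2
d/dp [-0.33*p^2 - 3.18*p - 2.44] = -0.66*p - 3.18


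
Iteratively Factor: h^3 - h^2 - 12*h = (h + 3)*(h^2 - 4*h) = (h - 4)*(h + 3)*(h)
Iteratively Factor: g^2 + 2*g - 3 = (g - 1)*(g + 3)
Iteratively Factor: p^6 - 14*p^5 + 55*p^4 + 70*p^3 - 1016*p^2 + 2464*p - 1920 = (p - 2)*(p^5 - 12*p^4 + 31*p^3 + 132*p^2 - 752*p + 960) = (p - 4)*(p - 2)*(p^4 - 8*p^3 - p^2 + 128*p - 240) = (p - 5)*(p - 4)*(p - 2)*(p^3 - 3*p^2 - 16*p + 48) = (p - 5)*(p - 4)*(p - 2)*(p + 4)*(p^2 - 7*p + 12) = (p - 5)*(p - 4)*(p - 3)*(p - 2)*(p + 4)*(p - 4)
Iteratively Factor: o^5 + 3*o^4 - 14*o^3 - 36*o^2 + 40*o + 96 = (o + 2)*(o^4 + o^3 - 16*o^2 - 4*o + 48) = (o + 2)^2*(o^3 - o^2 - 14*o + 24) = (o - 2)*(o + 2)^2*(o^2 + o - 12) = (o - 2)*(o + 2)^2*(o + 4)*(o - 3)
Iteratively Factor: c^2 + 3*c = (c)*(c + 3)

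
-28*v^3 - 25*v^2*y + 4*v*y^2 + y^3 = (-4*v + y)*(v + y)*(7*v + y)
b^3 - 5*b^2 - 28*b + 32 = (b - 8)*(b - 1)*(b + 4)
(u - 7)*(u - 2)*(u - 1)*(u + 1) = u^4 - 9*u^3 + 13*u^2 + 9*u - 14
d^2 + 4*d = d*(d + 4)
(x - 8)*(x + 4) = x^2 - 4*x - 32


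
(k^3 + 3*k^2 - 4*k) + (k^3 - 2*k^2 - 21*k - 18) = 2*k^3 + k^2 - 25*k - 18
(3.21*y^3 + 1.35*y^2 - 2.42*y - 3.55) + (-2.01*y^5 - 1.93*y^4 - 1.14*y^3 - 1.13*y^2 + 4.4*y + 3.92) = -2.01*y^5 - 1.93*y^4 + 2.07*y^3 + 0.22*y^2 + 1.98*y + 0.37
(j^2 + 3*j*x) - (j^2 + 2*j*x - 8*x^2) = j*x + 8*x^2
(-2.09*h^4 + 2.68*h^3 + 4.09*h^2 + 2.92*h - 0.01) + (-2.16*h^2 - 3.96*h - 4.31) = -2.09*h^4 + 2.68*h^3 + 1.93*h^2 - 1.04*h - 4.32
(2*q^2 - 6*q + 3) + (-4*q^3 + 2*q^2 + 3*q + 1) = -4*q^3 + 4*q^2 - 3*q + 4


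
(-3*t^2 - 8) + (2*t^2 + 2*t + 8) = -t^2 + 2*t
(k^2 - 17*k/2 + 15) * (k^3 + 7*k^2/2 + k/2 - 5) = k^5 - 5*k^4 - 57*k^3/4 + 173*k^2/4 + 50*k - 75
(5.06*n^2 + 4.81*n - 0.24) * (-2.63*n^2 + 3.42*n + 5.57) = -13.3078*n^4 + 4.6549*n^3 + 45.2656*n^2 + 25.9709*n - 1.3368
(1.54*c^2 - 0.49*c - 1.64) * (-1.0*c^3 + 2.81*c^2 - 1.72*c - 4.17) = -1.54*c^5 + 4.8174*c^4 - 2.3857*c^3 - 10.1874*c^2 + 4.8641*c + 6.8388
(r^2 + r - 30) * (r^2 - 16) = r^4 + r^3 - 46*r^2 - 16*r + 480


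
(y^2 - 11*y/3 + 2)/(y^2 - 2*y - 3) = (y - 2/3)/(y + 1)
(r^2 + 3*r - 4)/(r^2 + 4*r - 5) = (r + 4)/(r + 5)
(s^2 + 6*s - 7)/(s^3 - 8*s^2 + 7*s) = (s + 7)/(s*(s - 7))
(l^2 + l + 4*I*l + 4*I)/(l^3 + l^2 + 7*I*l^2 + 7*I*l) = (l + 4*I)/(l*(l + 7*I))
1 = 1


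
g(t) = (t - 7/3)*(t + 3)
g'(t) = 2*t + 2/3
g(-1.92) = -4.59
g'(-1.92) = -3.17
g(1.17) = -4.85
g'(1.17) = 3.01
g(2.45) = 0.64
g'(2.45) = 5.57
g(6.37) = 37.82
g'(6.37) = 13.41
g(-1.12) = -6.49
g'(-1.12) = -1.57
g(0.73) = -5.98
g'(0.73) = 2.13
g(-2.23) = -3.51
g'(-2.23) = -3.79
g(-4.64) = 11.44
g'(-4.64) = -8.61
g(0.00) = -7.00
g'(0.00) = 0.67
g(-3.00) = 0.00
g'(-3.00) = -5.33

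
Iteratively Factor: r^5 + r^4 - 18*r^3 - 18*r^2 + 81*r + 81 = (r - 3)*(r^4 + 4*r^3 - 6*r^2 - 36*r - 27) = (r - 3)^2*(r^3 + 7*r^2 + 15*r + 9) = (r - 3)^2*(r + 3)*(r^2 + 4*r + 3) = (r - 3)^2*(r + 1)*(r + 3)*(r + 3)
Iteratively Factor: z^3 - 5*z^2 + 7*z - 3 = (z - 3)*(z^2 - 2*z + 1) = (z - 3)*(z - 1)*(z - 1)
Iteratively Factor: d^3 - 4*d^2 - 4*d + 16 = (d - 4)*(d^2 - 4) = (d - 4)*(d + 2)*(d - 2)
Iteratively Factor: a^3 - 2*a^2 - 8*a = (a - 4)*(a^2 + 2*a) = (a - 4)*(a + 2)*(a)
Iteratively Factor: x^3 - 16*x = (x)*(x^2 - 16) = x*(x + 4)*(x - 4)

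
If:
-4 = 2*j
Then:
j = -2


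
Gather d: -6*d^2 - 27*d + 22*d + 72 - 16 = -6*d^2 - 5*d + 56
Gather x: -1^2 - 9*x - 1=-9*x - 2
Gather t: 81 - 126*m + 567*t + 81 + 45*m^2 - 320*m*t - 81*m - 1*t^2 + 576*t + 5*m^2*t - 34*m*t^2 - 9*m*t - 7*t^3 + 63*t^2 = 45*m^2 - 207*m - 7*t^3 + t^2*(62 - 34*m) + t*(5*m^2 - 329*m + 1143) + 162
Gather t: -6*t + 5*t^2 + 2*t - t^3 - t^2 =-t^3 + 4*t^2 - 4*t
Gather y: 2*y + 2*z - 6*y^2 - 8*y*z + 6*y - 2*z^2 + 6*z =-6*y^2 + y*(8 - 8*z) - 2*z^2 + 8*z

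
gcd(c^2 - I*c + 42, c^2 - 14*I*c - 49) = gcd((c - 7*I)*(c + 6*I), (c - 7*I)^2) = c - 7*I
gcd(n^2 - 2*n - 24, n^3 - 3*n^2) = 1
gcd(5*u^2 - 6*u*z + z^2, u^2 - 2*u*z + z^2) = -u + z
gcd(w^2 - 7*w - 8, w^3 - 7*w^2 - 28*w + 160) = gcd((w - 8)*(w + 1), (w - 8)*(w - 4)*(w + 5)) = w - 8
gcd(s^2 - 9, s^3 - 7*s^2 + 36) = s - 3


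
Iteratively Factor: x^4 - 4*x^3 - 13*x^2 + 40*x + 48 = (x + 3)*(x^3 - 7*x^2 + 8*x + 16) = (x + 1)*(x + 3)*(x^2 - 8*x + 16) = (x - 4)*(x + 1)*(x + 3)*(x - 4)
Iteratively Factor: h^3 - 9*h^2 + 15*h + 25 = (h + 1)*(h^2 - 10*h + 25) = (h - 5)*(h + 1)*(h - 5)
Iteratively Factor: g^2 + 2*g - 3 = (g + 3)*(g - 1)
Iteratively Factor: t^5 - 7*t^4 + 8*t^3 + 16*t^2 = (t - 4)*(t^4 - 3*t^3 - 4*t^2) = t*(t - 4)*(t^3 - 3*t^2 - 4*t) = t^2*(t - 4)*(t^2 - 3*t - 4) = t^2*(t - 4)*(t + 1)*(t - 4)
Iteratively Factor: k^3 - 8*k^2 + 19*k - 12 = (k - 1)*(k^2 - 7*k + 12) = (k - 3)*(k - 1)*(k - 4)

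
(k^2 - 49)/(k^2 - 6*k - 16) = (49 - k^2)/(-k^2 + 6*k + 16)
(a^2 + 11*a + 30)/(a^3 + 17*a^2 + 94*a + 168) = (a + 5)/(a^2 + 11*a + 28)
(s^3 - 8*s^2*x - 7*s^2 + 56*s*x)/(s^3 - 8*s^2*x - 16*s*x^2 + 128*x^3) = s*(7 - s)/(-s^2 + 16*x^2)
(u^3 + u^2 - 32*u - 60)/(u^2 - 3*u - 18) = (u^2 + 7*u + 10)/(u + 3)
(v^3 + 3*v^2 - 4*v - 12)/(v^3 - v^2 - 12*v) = (v^2 - 4)/(v*(v - 4))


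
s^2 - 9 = (s - 3)*(s + 3)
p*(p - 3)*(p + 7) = p^3 + 4*p^2 - 21*p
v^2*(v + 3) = v^3 + 3*v^2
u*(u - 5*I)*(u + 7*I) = u^3 + 2*I*u^2 + 35*u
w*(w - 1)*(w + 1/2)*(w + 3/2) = w^4 + w^3 - 5*w^2/4 - 3*w/4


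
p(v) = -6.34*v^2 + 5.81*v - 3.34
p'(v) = 5.81 - 12.68*v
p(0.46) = -2.01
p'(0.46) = -0.02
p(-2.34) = -51.65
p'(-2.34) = 35.48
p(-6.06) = -271.38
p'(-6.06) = 82.65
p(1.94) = -15.93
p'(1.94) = -18.79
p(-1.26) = -20.73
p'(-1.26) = 21.79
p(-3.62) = -107.45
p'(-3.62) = 51.71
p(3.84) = -74.52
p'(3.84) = -42.88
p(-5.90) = -258.31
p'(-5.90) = 80.62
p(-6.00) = -266.44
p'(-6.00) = 81.89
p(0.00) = -3.34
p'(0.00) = 5.81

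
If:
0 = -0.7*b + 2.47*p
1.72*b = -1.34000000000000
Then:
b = -0.78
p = -0.22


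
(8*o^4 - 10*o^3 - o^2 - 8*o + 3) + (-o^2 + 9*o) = 8*o^4 - 10*o^3 - 2*o^2 + o + 3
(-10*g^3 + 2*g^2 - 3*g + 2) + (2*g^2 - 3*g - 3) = -10*g^3 + 4*g^2 - 6*g - 1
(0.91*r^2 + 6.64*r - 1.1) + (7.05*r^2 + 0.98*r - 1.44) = 7.96*r^2 + 7.62*r - 2.54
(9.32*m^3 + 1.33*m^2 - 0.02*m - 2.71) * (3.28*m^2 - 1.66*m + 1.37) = 30.5696*m^5 - 11.1088*m^4 + 10.495*m^3 - 7.0335*m^2 + 4.4712*m - 3.7127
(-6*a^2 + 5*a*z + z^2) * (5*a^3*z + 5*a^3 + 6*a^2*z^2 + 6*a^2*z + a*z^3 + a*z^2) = -30*a^5*z - 30*a^5 - 11*a^4*z^2 - 11*a^4*z + 29*a^3*z^3 + 29*a^3*z^2 + 11*a^2*z^4 + 11*a^2*z^3 + a*z^5 + a*z^4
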